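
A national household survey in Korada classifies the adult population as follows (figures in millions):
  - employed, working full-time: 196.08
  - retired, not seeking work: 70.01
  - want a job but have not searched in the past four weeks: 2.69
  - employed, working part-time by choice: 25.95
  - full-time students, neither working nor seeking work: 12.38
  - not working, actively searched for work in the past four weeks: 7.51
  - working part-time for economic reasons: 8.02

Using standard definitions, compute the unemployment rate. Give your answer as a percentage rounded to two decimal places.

Employed = 196.08 + 25.95 + 8.02 = 230.05 million (anyone who worked, including part-time for economic reasons, counts as employed).
Unemployed = 7.51 million.
Labor force = 230.05 + 7.51 = 237.56 million.
Unemployment rate = 7.51 / 237.56 = 3.16%.

Unemployment rate ≈ 3.16%.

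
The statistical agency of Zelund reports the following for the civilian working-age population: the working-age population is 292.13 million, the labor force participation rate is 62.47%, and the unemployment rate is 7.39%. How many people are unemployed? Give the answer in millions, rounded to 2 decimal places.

Labor force = 0.6247 × 292.13 = 182.49 million.
Unemployed = 0.0739 × 182.49 ≈ 13.49 million.

About 13.49 million are unemployed.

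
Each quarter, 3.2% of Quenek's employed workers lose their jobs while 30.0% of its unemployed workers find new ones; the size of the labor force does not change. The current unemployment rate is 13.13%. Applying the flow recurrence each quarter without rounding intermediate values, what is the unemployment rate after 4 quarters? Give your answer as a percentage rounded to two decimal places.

With a fixed labor force, u_{t+1} = u_t + s·(1−u_t) − f·u_t = u_t·(1−s−f) + s.
Here 1−s−f = 0.668 and s = 0.032.
u_1 = 0.131300 × 0.668 + 0.032 = 0.119708.
u_2 = 0.119708 × 0.668 + 0.032 = 0.111965.
u_3 = 0.111965 × 0.668 + 0.032 = 0.106793.
u_4 = 0.106793 × 0.668 + 0.032 = 0.103338.

Unemployment rate after four quarters ≈ 10.33%.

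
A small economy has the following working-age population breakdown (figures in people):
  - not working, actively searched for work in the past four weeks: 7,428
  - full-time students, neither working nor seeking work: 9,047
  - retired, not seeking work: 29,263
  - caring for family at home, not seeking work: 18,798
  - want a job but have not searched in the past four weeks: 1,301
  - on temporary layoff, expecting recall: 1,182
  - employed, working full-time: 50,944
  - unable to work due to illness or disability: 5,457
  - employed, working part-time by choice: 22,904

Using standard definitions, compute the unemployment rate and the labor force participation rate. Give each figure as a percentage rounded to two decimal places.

Employed = 50,944 + 22,904 = 73,848.
Unemployed = 7,428 + 1,182 = 8,610 (jobless and actively searching, or on temporary layoff).
Labor force = 73,848 + 8,610 = 82,458.
Not in labor force = 9,047 + 29,263 + 18,798 + 1,301 + 5,457 = 63,866 (those not working and not actively searching are outside the labor force — including those who want a job but have given up searching).
Civilian working-age population = 82,458 + 63,866 = 146,324.
Unemployment rate = 8,610 / 82,458 = 10.44%.
Labor force participation rate = 82,458 / 146,324 = 56.35%.

Unemployment rate ≈ 10.44%; labor force participation rate ≈ 56.35%.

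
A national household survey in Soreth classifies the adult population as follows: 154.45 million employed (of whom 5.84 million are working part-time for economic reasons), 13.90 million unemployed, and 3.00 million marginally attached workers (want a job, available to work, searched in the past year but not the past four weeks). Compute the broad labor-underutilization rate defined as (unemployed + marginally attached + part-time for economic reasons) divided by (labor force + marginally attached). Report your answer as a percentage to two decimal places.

Labor force = 154.45 + 13.90 = 168.35 million.
Numerator = 13.90 + 3.00 + 5.84 = 22.74 million.
Denominator = 168.35 + 3.00 = 171.35 million.
Broad rate = 22.74 / 171.35 = 13.27%.

Broad underutilization rate ≈ 13.27%.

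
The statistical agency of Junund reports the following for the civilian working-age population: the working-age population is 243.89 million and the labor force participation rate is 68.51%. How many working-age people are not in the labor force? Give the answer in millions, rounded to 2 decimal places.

Share not in the labor force = 1 − 0.6851 = 0.3149.
Not in labor force = 0.3149 × 243.89 ≈ 76.80 million.

About 76.80 million are not in the labor force.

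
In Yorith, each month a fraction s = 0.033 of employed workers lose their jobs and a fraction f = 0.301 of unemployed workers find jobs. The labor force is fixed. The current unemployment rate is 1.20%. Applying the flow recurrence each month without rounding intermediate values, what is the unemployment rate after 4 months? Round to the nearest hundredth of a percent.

With a fixed labor force, u_{t+1} = u_t + s·(1−u_t) − f·u_t = u_t·(1−s−f) + s.
Here 1−s−f = 0.666 and s = 0.033.
u_1 = 0.012000 × 0.666 + 0.033 = 0.040992.
u_2 = 0.040992 × 0.666 + 0.033 = 0.060301.
u_3 = 0.060301 × 0.666 + 0.033 = 0.073160.
u_4 = 0.073160 × 0.666 + 0.033 = 0.081725.

Unemployment rate after four months ≈ 8.17%.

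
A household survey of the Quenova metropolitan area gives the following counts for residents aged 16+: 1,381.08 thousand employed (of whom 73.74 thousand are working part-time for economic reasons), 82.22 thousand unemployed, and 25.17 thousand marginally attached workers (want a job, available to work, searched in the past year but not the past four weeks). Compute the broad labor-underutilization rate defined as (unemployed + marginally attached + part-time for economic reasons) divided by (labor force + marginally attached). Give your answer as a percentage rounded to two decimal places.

Broad underutilization rate ≈ 12.17%.

Labor force = 1,381.08 + 82.22 = 1,463.30 thousand.
Numerator = 82.22 + 25.17 + 73.74 = 181.13 thousand.
Denominator = 1,463.30 + 25.17 = 1,488.47 thousand.
Broad rate = 181.13 / 1,488.47 = 12.17%.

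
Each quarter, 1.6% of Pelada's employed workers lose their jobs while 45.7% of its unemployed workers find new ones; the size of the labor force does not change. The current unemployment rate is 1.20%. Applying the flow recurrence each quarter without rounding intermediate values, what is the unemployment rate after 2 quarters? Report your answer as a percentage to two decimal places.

Unemployment rate after two quarters ≈ 2.78%.

With a fixed labor force, u_{t+1} = u_t + s·(1−u_t) − f·u_t = u_t·(1−s−f) + s.
Here 1−s−f = 0.527 and s = 0.016.
u_1 = 0.012000 × 0.527 + 0.016 = 0.022324.
u_2 = 0.022324 × 0.527 + 0.016 = 0.027765.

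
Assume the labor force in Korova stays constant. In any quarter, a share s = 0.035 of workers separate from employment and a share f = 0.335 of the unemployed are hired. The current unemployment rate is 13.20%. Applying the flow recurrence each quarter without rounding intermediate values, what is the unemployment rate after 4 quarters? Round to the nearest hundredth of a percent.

With a fixed labor force, u_{t+1} = u_t + s·(1−u_t) − f·u_t = u_t·(1−s−f) + s.
Here 1−s−f = 0.630 and s = 0.035.
u_1 = 0.132000 × 0.630 + 0.035 = 0.118160.
u_2 = 0.118160 × 0.630 + 0.035 = 0.109441.
u_3 = 0.109441 × 0.630 + 0.035 = 0.103948.
u_4 = 0.103948 × 0.630 + 0.035 = 0.100487.

Unemployment rate after four quarters ≈ 10.05%.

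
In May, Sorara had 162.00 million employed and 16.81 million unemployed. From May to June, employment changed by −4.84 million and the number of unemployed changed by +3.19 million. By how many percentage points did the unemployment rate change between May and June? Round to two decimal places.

May: labor force = 162.00 + 16.81 = 178.81; u = 16.81/178.81 = 9.40%.
June: labor force = 157.16 + 20.00 = 177.16; u = 20.00/177.16 = 11.29%.
Change = 11.29% − 9.40% = +1.89 pp.

The unemployment rate changed by +1.89 percentage points.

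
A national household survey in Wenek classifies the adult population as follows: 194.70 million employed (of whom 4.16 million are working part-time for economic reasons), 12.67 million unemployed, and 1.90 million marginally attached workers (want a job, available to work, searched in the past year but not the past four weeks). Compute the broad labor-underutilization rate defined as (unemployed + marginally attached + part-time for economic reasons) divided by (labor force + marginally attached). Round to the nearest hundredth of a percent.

Labor force = 194.70 + 12.67 = 207.37 million.
Numerator = 12.67 + 1.90 + 4.16 = 18.73 million.
Denominator = 207.37 + 1.90 = 209.27 million.
Broad rate = 18.73 / 209.27 = 8.95%.

Broad underutilization rate ≈ 8.95%.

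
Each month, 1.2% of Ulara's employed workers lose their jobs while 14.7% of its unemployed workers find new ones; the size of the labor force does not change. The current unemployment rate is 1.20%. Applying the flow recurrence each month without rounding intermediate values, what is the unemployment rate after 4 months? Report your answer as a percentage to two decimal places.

Unemployment rate after four months ≈ 4.37%.

With a fixed labor force, u_{t+1} = u_t + s·(1−u_t) − f·u_t = u_t·(1−s−f) + s.
Here 1−s−f = 0.841 and s = 0.012.
u_1 = 0.012000 × 0.841 + 0.012 = 0.022092.
u_2 = 0.022092 × 0.841 + 0.012 = 0.030579.
u_3 = 0.030579 × 0.841 + 0.012 = 0.037717.
u_4 = 0.037717 × 0.841 + 0.012 = 0.043720.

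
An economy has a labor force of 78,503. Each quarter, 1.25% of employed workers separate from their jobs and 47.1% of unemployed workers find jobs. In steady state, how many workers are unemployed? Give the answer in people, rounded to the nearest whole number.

About 2,030 are unemployed in steady state.

Steady-state unemployment rate u* = s/(s+f) = 1.25/(1.25+47.1) = 0.025853.
Unemployed = u* × labor force = 0.025853 × 78,503 ≈ 2,030.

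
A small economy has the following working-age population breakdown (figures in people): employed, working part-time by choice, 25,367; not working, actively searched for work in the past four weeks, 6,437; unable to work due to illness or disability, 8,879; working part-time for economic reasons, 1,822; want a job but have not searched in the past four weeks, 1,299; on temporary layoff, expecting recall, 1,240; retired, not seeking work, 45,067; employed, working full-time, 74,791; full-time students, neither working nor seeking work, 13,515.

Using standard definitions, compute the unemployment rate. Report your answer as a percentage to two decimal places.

Unemployment rate ≈ 7.00%.

Employed = 25,367 + 1,822 + 74,791 = 101,980 (anyone who worked, including part-time for economic reasons, counts as employed).
Unemployed = 6,437 + 1,240 = 7,677 (jobless and actively searching, or on temporary layoff).
Labor force = 101,980 + 7,677 = 109,657.
Unemployment rate = 7,677 / 109,657 = 7.00%.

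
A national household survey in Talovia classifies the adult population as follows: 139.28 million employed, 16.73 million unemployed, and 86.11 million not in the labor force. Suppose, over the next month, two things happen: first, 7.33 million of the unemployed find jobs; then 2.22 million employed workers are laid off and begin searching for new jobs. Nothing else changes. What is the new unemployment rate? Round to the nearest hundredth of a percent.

Initially, labor force = 139.28 + 16.73 = 156.01 million, so u = 16.73/156.01 = 10.72%.
After the first change, unemployed falls and employed rises by 7.33; labor force unchanged → E = 146.61, U = 9.40, labor force = 156.01 million.
After the second change, employed falls and unemployed rises by 2.22; labor force unchanged → E = 144.39, U = 11.62, labor force = 156.01 million.
New unemployment rate = 11.62 / 156.01 = 7.45%.

New unemployment rate ≈ 7.45%.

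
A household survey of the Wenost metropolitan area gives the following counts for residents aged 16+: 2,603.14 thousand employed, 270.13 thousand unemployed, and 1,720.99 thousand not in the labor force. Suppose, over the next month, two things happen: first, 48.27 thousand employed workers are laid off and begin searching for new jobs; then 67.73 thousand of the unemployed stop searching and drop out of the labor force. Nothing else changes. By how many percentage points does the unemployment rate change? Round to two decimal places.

Initially, labor force = 2,603.14 + 270.13 = 2,873.27 thousand, so u = 270.13/2,873.27 = 9.40%.
After the first change, employed falls and unemployed rises by 48.27; labor force unchanged → E = 2,554.87, U = 318.40, labor force = 2,873.27 thousand.
After the second change, unemployed and labor force both fall by 67.73 → E = 2,554.87, U = 250.67, labor force = 2,805.54 thousand.
New unemployment rate = 250.67 / 2,805.54 = 8.93%.
Change = 8.93% − 9.40% = −0.47 percentage points.

The unemployment rate changes by −0.47 percentage points.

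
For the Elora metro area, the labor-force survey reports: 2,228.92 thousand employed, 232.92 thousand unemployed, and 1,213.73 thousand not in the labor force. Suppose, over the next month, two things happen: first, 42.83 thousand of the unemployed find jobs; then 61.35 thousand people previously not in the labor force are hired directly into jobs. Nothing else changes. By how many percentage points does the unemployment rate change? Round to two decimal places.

The unemployment rate changes by −1.93 percentage points.

Initially, labor force = 2,228.92 + 232.92 = 2,461.84 thousand, so u = 232.92/2,461.84 = 9.46%.
After the first change, unemployed falls and employed rises by 42.83; labor force unchanged → E = 2,271.75, U = 190.09, labor force = 2,461.84 thousand.
After the second change, employed and labor force both rise by 61.35; unemployed unchanged → E = 2,333.10, U = 190.09, labor force = 2,523.19 thousand.
New unemployment rate = 190.09 / 2,523.19 = 7.53%.
Change = 7.53% − 9.46% = −1.93 percentage points.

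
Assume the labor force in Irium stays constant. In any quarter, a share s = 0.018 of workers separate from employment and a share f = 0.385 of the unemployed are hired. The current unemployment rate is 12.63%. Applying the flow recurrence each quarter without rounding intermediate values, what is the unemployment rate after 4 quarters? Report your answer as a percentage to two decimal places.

With a fixed labor force, u_{t+1} = u_t + s·(1−u_t) − f·u_t = u_t·(1−s−f) + s.
Here 1−s−f = 0.597 and s = 0.018.
u_1 = 0.126300 × 0.597 + 0.018 = 0.093401.
u_2 = 0.093401 × 0.597 + 0.018 = 0.073760.
u_3 = 0.073760 × 0.597 + 0.018 = 0.062035.
u_4 = 0.062035 × 0.597 + 0.018 = 0.055035.

Unemployment rate after four quarters ≈ 5.50%.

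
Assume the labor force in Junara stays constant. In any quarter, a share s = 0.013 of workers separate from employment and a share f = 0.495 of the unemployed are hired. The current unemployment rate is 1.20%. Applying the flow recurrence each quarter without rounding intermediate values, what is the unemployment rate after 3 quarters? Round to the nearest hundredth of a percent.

Unemployment rate after three quarters ≈ 2.40%.

With a fixed labor force, u_{t+1} = u_t + s·(1−u_t) − f·u_t = u_t·(1−s−f) + s.
Here 1−s−f = 0.492 and s = 0.013.
u_1 = 0.012000 × 0.492 + 0.013 = 0.018904.
u_2 = 0.018904 × 0.492 + 0.013 = 0.022301.
u_3 = 0.022301 × 0.492 + 0.013 = 0.023972.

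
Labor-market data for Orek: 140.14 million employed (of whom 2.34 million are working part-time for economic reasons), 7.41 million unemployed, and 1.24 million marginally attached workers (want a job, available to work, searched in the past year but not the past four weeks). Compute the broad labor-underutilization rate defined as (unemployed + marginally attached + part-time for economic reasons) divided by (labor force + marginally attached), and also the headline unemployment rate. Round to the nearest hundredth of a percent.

Broad underutilization rate ≈ 7.39%; headline unemployment rate ≈ 5.02%.

Labor force = 140.14 + 7.41 = 147.55 million.
Numerator = 7.41 + 1.24 + 2.34 = 10.99 million.
Denominator = 147.55 + 1.24 = 148.79 million.
Broad rate = 10.99 / 148.79 = 7.39%.
Headline unemployment rate = 7.41 / 147.55 = 5.02%.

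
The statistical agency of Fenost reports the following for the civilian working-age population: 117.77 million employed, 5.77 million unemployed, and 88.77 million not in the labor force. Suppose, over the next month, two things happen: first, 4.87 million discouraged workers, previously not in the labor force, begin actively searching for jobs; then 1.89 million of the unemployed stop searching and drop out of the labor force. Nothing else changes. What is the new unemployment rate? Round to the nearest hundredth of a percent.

Initially, labor force = 117.77 + 5.77 = 123.54 million, so u = 5.77/123.54 = 4.67%.
After the first change, unemployed and labor force both rise by 4.87 → E = 117.77, U = 10.64, labor force = 128.41 million.
After the second change, unemployed and labor force both fall by 1.89 → E = 117.77, U = 8.75, labor force = 126.52 million.
New unemployment rate = 8.75 / 126.52 = 6.92%.

New unemployment rate ≈ 6.92%.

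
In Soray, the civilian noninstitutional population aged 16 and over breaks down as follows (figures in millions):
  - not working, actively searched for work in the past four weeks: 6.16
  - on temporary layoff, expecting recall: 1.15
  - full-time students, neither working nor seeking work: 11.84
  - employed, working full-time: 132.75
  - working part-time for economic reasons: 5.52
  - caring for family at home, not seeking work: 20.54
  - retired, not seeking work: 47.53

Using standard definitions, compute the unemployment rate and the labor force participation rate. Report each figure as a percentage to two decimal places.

Unemployment rate ≈ 5.02%; labor force participation rate ≈ 64.56%.

Employed = 132.75 + 5.52 = 138.27 million (anyone who worked, including part-time for economic reasons, counts as employed).
Unemployed = 6.16 + 1.15 = 7.31 million (jobless and actively searching, or on temporary layoff).
Labor force = 138.27 + 7.31 = 145.58 million.
Not in labor force = 11.84 + 20.54 + 47.53 = 79.91 million (those not working and not actively searching are outside the labor force).
Civilian working-age population = 145.58 + 79.91 = 225.49 million.
Unemployment rate = 7.31 / 145.58 = 5.02%.
Labor force participation rate = 145.58 / 225.49 = 64.56%.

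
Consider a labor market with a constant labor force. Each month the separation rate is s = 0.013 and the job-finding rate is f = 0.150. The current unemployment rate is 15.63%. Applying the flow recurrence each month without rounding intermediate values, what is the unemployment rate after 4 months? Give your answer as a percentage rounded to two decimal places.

With a fixed labor force, u_{t+1} = u_t + s·(1−u_t) − f·u_t = u_t·(1−s−f) + s.
Here 1−s−f = 0.837 and s = 0.013.
u_1 = 0.156300 × 0.837 + 0.013 = 0.143823.
u_2 = 0.143823 × 0.837 + 0.013 = 0.133380.
u_3 = 0.133380 × 0.837 + 0.013 = 0.124639.
u_4 = 0.124639 × 0.837 + 0.013 = 0.117323.

Unemployment rate after four months ≈ 11.73%.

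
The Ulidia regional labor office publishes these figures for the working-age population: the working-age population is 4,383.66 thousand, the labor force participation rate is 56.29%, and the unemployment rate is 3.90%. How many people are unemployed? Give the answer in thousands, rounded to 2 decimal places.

About 96.23 thousand are unemployed.

Labor force = 0.5629 × 4,383.66 = 2,467.56 thousand.
Unemployed = 0.0390 × 2,467.56 ≈ 96.23 thousand.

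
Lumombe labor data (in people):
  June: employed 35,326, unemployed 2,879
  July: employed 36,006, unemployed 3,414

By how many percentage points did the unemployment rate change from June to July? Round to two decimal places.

The unemployment rate changed by +1.12 percentage points.

June: labor force = 35,326 + 2,879 = 38,205; u = 2,879/38,205 = 7.54%.
July: labor force = 36,006 + 3,414 = 39,420; u = 3,414/39,420 = 8.66%.
Change = 8.66% − 7.54% = +1.12 pp.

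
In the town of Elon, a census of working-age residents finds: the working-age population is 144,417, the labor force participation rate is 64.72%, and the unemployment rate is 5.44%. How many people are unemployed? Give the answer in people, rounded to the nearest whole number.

About 5,085 are unemployed.

Labor force = 0.6472 × 144,417 = 93,467.
Unemployed = 0.0544 × 93,467 ≈ 5,085.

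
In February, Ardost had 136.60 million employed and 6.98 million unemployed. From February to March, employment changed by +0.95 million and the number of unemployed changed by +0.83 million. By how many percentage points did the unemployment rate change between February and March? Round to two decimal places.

February: labor force = 136.60 + 6.98 = 143.58; u = 6.98/143.58 = 4.86%.
March: labor force = 137.55 + 7.81 = 145.36; u = 7.81/145.36 = 5.37%.
Change = 5.37% − 4.86% = +0.51 pp.

The unemployment rate changed by +0.51 percentage points.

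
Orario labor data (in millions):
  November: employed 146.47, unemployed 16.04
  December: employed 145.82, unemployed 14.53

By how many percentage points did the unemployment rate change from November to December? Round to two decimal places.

The unemployment rate changed by −0.81 percentage points.

November: labor force = 146.47 + 16.04 = 162.51; u = 16.04/162.51 = 9.87%.
December: labor force = 145.82 + 14.53 = 160.35; u = 14.53/160.35 = 9.06%.
Change = 9.06% − 9.87% = −0.81 pp.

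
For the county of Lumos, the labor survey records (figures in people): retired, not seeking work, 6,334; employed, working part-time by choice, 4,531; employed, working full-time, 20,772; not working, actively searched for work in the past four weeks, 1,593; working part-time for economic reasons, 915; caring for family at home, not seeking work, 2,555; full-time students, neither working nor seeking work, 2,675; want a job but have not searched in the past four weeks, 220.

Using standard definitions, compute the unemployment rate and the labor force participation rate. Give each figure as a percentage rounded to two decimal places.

Unemployment rate ≈ 5.73%; labor force participation rate ≈ 70.24%.

Employed = 4,531 + 20,772 + 915 = 26,218 (anyone who worked, including part-time for economic reasons, counts as employed).
Unemployed = 1,593.
Labor force = 26,218 + 1,593 = 27,811.
Not in labor force = 6,334 + 2,555 + 2,675 + 220 = 11,784 (those not working and not actively searching are outside the labor force — including those who want a job but have given up searching).
Civilian working-age population = 27,811 + 11,784 = 39,595.
Unemployment rate = 1,593 / 27,811 = 5.73%.
Labor force participation rate = 27,811 / 39,595 = 70.24%.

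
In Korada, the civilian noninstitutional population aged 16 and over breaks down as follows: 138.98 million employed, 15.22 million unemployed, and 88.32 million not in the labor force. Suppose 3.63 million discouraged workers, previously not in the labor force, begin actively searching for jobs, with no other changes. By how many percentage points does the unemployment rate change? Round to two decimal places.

The unemployment rate changes by +2.07 percentage points.

Initially, labor force = 138.98 + 15.22 = 154.20 million, so u = 15.22/154.20 = 9.87%.
After the change, unemployed and labor force both rise by 3.63 → E = 138.98, U = 18.85, labor force = 157.83 million.
New unemployment rate = 18.85 / 157.83 = 11.94%.
Change = 11.94% − 9.87% = +2.07 percentage points.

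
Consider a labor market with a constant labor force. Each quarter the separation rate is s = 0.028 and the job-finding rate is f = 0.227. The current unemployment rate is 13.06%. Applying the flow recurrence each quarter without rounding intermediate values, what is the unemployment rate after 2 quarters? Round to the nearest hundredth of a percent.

Unemployment rate after two quarters ≈ 12.13%.

With a fixed labor force, u_{t+1} = u_t + s·(1−u_t) − f·u_t = u_t·(1−s−f) + s.
Here 1−s−f = 0.745 and s = 0.028.
u_1 = 0.130600 × 0.745 + 0.028 = 0.125297.
u_2 = 0.125297 × 0.745 + 0.028 = 0.121346.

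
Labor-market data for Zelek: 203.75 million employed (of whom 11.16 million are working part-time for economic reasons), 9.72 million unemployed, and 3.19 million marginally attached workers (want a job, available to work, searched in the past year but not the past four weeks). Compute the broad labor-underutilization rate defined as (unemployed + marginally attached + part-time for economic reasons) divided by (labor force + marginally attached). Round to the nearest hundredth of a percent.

Labor force = 203.75 + 9.72 = 213.47 million.
Numerator = 9.72 + 3.19 + 11.16 = 24.07 million.
Denominator = 213.47 + 3.19 = 216.66 million.
Broad rate = 24.07 / 216.66 = 11.11%.

Broad underutilization rate ≈ 11.11%.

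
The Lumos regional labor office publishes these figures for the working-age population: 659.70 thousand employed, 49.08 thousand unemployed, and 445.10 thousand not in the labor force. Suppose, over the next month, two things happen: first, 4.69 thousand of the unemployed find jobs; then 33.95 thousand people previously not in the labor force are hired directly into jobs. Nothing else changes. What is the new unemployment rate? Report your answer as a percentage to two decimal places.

New unemployment rate ≈ 5.98%.

Initially, labor force = 659.70 + 49.08 = 708.78 thousand, so u = 49.08/708.78 = 6.92%.
After the first change, unemployed falls and employed rises by 4.69; labor force unchanged → E = 664.39, U = 44.39, labor force = 708.78 thousand.
After the second change, employed and labor force both rise by 33.95; unemployed unchanged → E = 698.34, U = 44.39, labor force = 742.73 thousand.
New unemployment rate = 44.39 / 742.73 = 5.98%.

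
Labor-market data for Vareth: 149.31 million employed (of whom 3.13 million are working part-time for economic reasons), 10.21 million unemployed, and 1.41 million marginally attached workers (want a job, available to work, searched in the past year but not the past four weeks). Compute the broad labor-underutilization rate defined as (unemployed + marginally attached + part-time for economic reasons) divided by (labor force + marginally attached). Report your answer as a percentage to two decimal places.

Broad underutilization rate ≈ 9.17%.

Labor force = 149.31 + 10.21 = 159.52 million.
Numerator = 10.21 + 1.41 + 3.13 = 14.75 million.
Denominator = 159.52 + 1.41 = 160.93 million.
Broad rate = 14.75 / 160.93 = 9.17%.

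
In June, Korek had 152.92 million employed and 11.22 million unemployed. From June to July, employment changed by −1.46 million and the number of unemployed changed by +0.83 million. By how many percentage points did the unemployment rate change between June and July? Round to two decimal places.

The unemployment rate changed by +0.53 percentage points.

June: labor force = 152.92 + 11.22 = 164.14; u = 11.22/164.14 = 6.84%.
July: labor force = 151.46 + 12.05 = 163.51; u = 12.05/163.51 = 7.37%.
Change = 7.37% − 6.84% = +0.53 pp.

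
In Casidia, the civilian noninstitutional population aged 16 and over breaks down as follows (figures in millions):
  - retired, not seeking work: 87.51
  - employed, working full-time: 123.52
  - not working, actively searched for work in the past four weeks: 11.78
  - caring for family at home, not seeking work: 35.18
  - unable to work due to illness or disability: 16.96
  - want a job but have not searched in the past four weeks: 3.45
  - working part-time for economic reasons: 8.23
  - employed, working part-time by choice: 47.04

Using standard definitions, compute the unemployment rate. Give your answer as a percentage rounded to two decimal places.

Unemployment rate ≈ 6.18%.

Employed = 123.52 + 8.23 + 47.04 = 178.79 million (anyone who worked, including part-time for economic reasons, counts as employed).
Unemployed = 11.78 million.
Labor force = 178.79 + 11.78 = 190.57 million.
Unemployment rate = 11.78 / 190.57 = 6.18%.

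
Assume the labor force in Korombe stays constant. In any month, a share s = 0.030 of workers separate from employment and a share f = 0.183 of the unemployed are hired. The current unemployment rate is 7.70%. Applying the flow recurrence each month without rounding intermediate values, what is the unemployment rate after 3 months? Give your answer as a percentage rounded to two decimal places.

Unemployment rate after three months ≈ 10.97%.

With a fixed labor force, u_{t+1} = u_t + s·(1−u_t) − f·u_t = u_t·(1−s−f) + s.
Here 1−s−f = 0.787 and s = 0.030.
u_1 = 0.077000 × 0.787 + 0.030 = 0.090599.
u_2 = 0.090599 × 0.787 + 0.030 = 0.101301.
u_3 = 0.101301 × 0.787 + 0.030 = 0.109724.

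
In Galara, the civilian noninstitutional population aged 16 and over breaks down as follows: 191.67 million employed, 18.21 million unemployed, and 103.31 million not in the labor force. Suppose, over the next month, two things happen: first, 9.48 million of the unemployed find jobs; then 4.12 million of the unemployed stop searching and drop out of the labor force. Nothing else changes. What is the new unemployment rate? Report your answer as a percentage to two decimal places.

Initially, labor force = 191.67 + 18.21 = 209.88 million, so u = 18.21/209.88 = 8.68%.
After the first change, unemployed falls and employed rises by 9.48; labor force unchanged → E = 201.15, U = 8.73, labor force = 209.88 million.
After the second change, unemployed and labor force both fall by 4.12 → E = 201.15, U = 4.61, labor force = 205.76 million.
New unemployment rate = 4.61 / 205.76 = 2.24%.

New unemployment rate ≈ 2.24%.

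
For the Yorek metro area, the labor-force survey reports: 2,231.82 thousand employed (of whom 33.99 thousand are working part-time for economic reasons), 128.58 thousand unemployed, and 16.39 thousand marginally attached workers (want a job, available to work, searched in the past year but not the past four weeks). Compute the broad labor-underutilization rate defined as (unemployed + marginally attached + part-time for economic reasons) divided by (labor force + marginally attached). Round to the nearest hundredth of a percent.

Broad underutilization rate ≈ 7.53%.

Labor force = 2,231.82 + 128.58 = 2,360.40 thousand.
Numerator = 128.58 + 16.39 + 33.99 = 178.96 thousand.
Denominator = 2,360.40 + 16.39 = 2,376.79 thousand.
Broad rate = 178.96 / 2,376.79 = 7.53%.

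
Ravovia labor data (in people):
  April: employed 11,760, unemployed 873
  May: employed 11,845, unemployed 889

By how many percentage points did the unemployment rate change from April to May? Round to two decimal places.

The unemployment rate changed by +0.07 percentage points.

April: labor force = 11,760 + 873 = 12,633; u = 873/12,633 = 6.91%.
May: labor force = 11,845 + 889 = 12,734; u = 889/12,734 = 6.98%.
Change = 6.98% − 6.91% = +0.07 pp.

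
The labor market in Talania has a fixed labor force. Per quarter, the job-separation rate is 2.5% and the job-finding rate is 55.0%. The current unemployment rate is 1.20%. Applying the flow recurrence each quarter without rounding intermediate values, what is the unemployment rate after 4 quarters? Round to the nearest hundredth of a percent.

With a fixed labor force, u_{t+1} = u_t + s·(1−u_t) − f·u_t = u_t·(1−s−f) + s.
Here 1−s−f = 0.425 and s = 0.025.
u_1 = 0.012000 × 0.425 + 0.025 = 0.030100.
u_2 = 0.030100 × 0.425 + 0.025 = 0.037792.
u_3 = 0.037792 × 0.425 + 0.025 = 0.041062.
u_4 = 0.041062 × 0.425 + 0.025 = 0.042451.

Unemployment rate after four quarters ≈ 4.25%.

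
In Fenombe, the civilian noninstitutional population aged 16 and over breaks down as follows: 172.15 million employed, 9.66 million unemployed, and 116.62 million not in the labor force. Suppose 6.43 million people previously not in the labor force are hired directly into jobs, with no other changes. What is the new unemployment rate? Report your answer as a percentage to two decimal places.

New unemployment rate ≈ 5.13%.

Initially, labor force = 172.15 + 9.66 = 181.81 million, so u = 9.66/181.81 = 5.31%.
After the change, employed and labor force both rise by 6.43; unemployed unchanged → E = 178.58, U = 9.66, labor force = 188.24 million.
New unemployment rate = 9.66 / 188.24 = 5.13%.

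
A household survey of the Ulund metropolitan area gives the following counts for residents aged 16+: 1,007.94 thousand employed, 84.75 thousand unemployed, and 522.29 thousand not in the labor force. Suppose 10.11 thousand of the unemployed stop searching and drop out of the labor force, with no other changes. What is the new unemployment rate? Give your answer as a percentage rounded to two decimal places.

New unemployment rate ≈ 6.89%.

Initially, labor force = 1,007.94 + 84.75 = 1,092.69 thousand, so u = 84.75/1,092.69 = 7.76%.
After the change, unemployed and labor force both fall by 10.11 → E = 1,007.94, U = 74.64, labor force = 1,082.58 thousand.
New unemployment rate = 74.64 / 1,082.58 = 6.89%.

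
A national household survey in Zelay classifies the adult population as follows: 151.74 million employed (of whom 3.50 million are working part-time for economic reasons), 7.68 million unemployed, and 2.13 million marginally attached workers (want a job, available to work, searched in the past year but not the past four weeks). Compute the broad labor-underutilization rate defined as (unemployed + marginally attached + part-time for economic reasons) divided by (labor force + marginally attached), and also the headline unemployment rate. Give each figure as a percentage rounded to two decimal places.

Labor force = 151.74 + 7.68 = 159.42 million.
Numerator = 7.68 + 2.13 + 3.50 = 13.31 million.
Denominator = 159.42 + 2.13 = 161.55 million.
Broad rate = 13.31 / 161.55 = 8.24%.
Headline unemployment rate = 7.68 / 159.42 = 4.82%.

Broad underutilization rate ≈ 8.24%; headline unemployment rate ≈ 4.82%.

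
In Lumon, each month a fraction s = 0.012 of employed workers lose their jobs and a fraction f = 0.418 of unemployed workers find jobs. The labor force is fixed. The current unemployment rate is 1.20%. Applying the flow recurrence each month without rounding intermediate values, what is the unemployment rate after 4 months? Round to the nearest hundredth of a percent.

With a fixed labor force, u_{t+1} = u_t + s·(1−u_t) − f·u_t = u_t·(1−s−f) + s.
Here 1−s−f = 0.570 and s = 0.012.
u_1 = 0.012000 × 0.570 + 0.012 = 0.018840.
u_2 = 0.018840 × 0.570 + 0.012 = 0.022739.
u_3 = 0.022739 × 0.570 + 0.012 = 0.024961.
u_4 = 0.024961 × 0.570 + 0.012 = 0.026228.

Unemployment rate after four months ≈ 2.62%.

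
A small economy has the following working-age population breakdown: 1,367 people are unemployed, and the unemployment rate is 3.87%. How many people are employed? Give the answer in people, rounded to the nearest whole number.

About 33,956 are employed.

Labor force = U / u = 1,367 / 0.0387 ≈ 35,323.
Employed = labor force − unemployed = 35,323 − 1,367 = 33,956.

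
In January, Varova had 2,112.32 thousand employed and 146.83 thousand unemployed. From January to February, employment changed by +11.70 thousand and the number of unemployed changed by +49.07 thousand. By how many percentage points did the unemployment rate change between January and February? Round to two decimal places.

The unemployment rate changed by +1.94 percentage points.

January: labor force = 2,112.32 + 146.83 = 2,259.15; u = 146.83/2,259.15 = 6.50%.
February: labor force = 2,124.02 + 195.90 = 2,319.92; u = 195.90/2,319.92 = 8.44%.
Change = 8.44% − 6.50% = +1.94 pp.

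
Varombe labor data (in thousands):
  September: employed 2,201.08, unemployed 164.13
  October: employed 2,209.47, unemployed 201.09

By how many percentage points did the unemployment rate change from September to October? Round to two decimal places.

September: labor force = 2,201.08 + 164.13 = 2,365.21; u = 164.13/2,365.21 = 6.94%.
October: labor force = 2,209.47 + 201.09 = 2,410.56; u = 201.09/2,410.56 = 8.34%.
Change = 8.34% − 6.94% = +1.40 pp.

The unemployment rate changed by +1.40 percentage points.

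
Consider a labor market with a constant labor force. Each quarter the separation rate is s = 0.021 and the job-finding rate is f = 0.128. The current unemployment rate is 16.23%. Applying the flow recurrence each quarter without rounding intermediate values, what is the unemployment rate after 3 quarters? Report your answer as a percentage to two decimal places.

With a fixed labor force, u_{t+1} = u_t + s·(1−u_t) − f·u_t = u_t·(1−s−f) + s.
Here 1−s−f = 0.851 and s = 0.021.
u_1 = 0.162300 × 0.851 + 0.021 = 0.159117.
u_2 = 0.159117 × 0.851 + 0.021 = 0.156409.
u_3 = 0.156409 × 0.851 + 0.021 = 0.154104.

Unemployment rate after three quarters ≈ 15.41%.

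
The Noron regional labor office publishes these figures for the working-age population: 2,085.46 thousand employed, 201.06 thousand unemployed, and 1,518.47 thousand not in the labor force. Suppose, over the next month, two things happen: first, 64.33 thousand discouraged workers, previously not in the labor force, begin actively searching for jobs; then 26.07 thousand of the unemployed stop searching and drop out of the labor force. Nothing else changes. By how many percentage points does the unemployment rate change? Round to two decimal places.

Initially, labor force = 2,085.46 + 201.06 = 2,286.52 thousand, so u = 201.06/2,286.52 = 8.79%.
After the first change, unemployed and labor force both rise by 64.33 → E = 2,085.46, U = 265.39, labor force = 2,350.85 thousand.
After the second change, unemployed and labor force both fall by 26.07 → E = 2,085.46, U = 239.32, labor force = 2,324.78 thousand.
New unemployment rate = 239.32 / 2,324.78 = 10.29%.
Change = 10.29% − 8.79% = +1.50 percentage points.

The unemployment rate changes by +1.50 percentage points.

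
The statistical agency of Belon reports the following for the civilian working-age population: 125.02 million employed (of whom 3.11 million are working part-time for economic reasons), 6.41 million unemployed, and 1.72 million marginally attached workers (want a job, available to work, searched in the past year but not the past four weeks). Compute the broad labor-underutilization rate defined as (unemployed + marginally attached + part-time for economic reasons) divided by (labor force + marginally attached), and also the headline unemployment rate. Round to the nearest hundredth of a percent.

Labor force = 125.02 + 6.41 = 131.43 million.
Numerator = 6.41 + 1.72 + 3.11 = 11.24 million.
Denominator = 131.43 + 1.72 = 133.15 million.
Broad rate = 11.24 / 133.15 = 8.44%.
Headline unemployment rate = 6.41 / 131.43 = 4.88%.

Broad underutilization rate ≈ 8.44%; headline unemployment rate ≈ 4.88%.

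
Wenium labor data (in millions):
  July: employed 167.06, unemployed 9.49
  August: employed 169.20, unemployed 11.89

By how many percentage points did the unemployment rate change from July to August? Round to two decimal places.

The unemployment rate changed by +1.19 percentage points.

July: labor force = 167.06 + 9.49 = 176.55; u = 9.49/176.55 = 5.38%.
August: labor force = 169.20 + 11.89 = 181.09; u = 11.89/181.09 = 6.57%.
Change = 6.57% − 5.38% = +1.19 pp.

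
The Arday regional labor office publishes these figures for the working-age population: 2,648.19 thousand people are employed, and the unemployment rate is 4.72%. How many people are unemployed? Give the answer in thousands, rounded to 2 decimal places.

Let U be the number unemployed. The labor force is E + U, and U/(E+U) = 0.0472.
So U = 0.0472 × 2,648.19 / (1 − 0.0472) = 124.9946 / 0.9528 ≈ 131.19 thousand.

About 131.19 thousand are unemployed.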